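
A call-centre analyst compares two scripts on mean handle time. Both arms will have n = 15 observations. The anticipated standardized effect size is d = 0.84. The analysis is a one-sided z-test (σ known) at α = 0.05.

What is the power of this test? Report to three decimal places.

Power ≈ 0.744

Noncentrality parameter: δ = d·√(n/2) = 0.84 × √(15/2) = 2.3004
One-sided α = 0.05 → critical value z_{0.05} = 1.645.
Power = P(Z > 1.645 − δ) = Φ(0.656) = 0.7440.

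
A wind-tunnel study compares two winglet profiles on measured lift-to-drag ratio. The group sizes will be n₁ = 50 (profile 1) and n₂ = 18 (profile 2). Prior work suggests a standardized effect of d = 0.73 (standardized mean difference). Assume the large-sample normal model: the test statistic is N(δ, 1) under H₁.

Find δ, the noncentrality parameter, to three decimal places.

δ = d / √(1/n₁ + 1/n₂) = 0.73 / √(1/50 + 1/18) = 2.6558

δ ≈ 2.656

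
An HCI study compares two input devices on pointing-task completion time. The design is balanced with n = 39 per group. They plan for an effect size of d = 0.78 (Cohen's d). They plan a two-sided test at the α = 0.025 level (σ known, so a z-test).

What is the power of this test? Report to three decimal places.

Noncentrality parameter: δ = d·√(n/2) = 0.78 × √(39/2) = 3.4444
Critical value for a two-sided test at α = 0.025: z_{α/2} = 2.241.
Power = Φ(δ − 2.241) + Φ(−δ − 2.241) = Φ(1.203) + Φ(-5.686) = 0.8855 + 0.0000 = 0.8855.

Power ≈ 0.886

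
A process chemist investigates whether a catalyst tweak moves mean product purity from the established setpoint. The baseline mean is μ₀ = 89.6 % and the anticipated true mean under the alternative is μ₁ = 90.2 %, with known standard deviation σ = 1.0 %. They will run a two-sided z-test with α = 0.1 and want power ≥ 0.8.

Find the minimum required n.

Standardized effect: d = |μ₁ − μ₀| / σ = |90.2 − 89.6| / 1.0 = 0.6000
For power 0.8 need Φ(δ − z_{0.05}) = 0.8, so δ = z_{0.05} + z_{0.20} = 1.645 + 0.842 = 2.486.
(For δ > 0 the lower-tail rejection region contributes negligibly to power, so the one-term inversion is standard.)
δ = d·√n ⇒ n = (δ/d)² = (2.486 / 0.6000)² = 17.17.
Rounding up, n = 18.

n = 18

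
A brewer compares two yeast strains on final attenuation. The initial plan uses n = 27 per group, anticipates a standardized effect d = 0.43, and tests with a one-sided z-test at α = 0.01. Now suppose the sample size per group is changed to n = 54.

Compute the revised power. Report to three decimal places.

Power ≈ 0.463

With n = 54 per group: δ = d·√(n/2) = 0.43 × √(54/2) = 2.2343. Critical value z_{0.01} = 2.326.
Revised power = P(Z > 2.326 − δ) = Φ(-0.092) = 0.4633.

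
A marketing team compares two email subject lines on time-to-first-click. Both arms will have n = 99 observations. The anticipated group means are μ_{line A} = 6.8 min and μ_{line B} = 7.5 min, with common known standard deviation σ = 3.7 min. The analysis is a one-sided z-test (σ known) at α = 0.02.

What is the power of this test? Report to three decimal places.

Standardized effect: d = |μ_{line A} − μ_{line B}| / σ = |6.8 − 7.5| / 3.7 = 0.1892
Noncentrality parameter: λ = d·√(n/2) = 0.1892 × √(99/2) = 1.3311
Critical value for a one-sided test at α = 0.02: z_α = 2.054.
Power = P(Z > 2.054 − λ) = Φ(-0.723) = 0.2349.

Power ≈ 0.235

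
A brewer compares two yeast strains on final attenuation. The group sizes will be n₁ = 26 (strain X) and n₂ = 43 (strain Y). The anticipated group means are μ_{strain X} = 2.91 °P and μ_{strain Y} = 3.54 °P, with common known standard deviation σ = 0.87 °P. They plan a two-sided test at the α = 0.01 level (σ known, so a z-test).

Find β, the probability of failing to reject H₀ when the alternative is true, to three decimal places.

Standardized effect: d = |μ_{strain X} − μ_{strain Y}| / σ = |2.91 − 3.54| / 0.87 = 0.7241
Noncentrality parameter: δ = d / √(1/n₁ + 1/n₂) = 0.7241 / √(1/26 + 1/43) = 2.9149
Critical value for a two-sided test at α = 0.01: z_{α/2} = 2.576.
Power = Φ(δ − 2.576) + Φ(−δ − 2.576) = Φ(0.339) + Φ(-5.491) = 0.6327 + 0.0000 = 0.6327.
Type II error: β = 1 − power = 1 − 0.6327 = 0.3673.

β ≈ 0.367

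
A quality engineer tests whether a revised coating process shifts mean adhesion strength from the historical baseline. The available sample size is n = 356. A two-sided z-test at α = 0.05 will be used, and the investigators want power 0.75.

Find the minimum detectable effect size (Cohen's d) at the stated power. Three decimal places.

d ≈ 0.140

Required noncentrality: δ = z_{0.025} + z_{0.25} = 1.960 + 0.674 = 2.634.
(The second rejection-region term Φ(−δ − z_{α/2}) is negligible and dropped.)
δ = d·√n ⇒ d = δ/√n = 2.634/√356 = 0.1396.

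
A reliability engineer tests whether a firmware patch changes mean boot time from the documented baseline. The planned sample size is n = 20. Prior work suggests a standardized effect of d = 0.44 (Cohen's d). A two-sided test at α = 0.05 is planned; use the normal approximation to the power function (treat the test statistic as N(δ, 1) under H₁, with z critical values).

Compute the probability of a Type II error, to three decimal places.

Noncentrality parameter: δ = d·√n = 0.44 × √20 = 1.9677
Critical value for a two-sided test at α = 0.05: z_{α/2} = 1.960.
Power = Φ(δ − 1.960) + Φ(−δ − 1.960) = Φ(0.008) + Φ(-3.928) = 0.5031 + 0.0000 = 0.5031.
Type II error: β = 1 − power = 1 − 0.5031 = 0.4969.

β ≈ 0.497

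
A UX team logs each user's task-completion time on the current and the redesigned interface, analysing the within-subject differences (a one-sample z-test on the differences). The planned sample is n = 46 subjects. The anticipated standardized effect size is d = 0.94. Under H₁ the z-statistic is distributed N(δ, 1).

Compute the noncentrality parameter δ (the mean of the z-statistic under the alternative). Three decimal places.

δ ≈ 6.375

The noncentrality parameter scales effect size by the design's sample-size factor: δ = d·√n = 0.94 × √46 = 6.3754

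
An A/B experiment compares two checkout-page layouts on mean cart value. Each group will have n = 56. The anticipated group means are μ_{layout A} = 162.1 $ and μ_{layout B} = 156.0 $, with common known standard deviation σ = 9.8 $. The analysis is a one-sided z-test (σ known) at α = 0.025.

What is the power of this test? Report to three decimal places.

Standardized effect: d = |μ_{layout A} − μ_{layout B}| / σ = |162.1 − 156.0| / 9.8 = 0.6224
Noncentrality parameter: δ = d·√(n/2) = 0.6224 × √(56/2) = 3.2937
Critical value for a one-sided test at α = 0.025: z_α = 1.960.
Power = Φ(δ − 1.960) = Φ(1.334) = 0.9089.

Power ≈ 0.909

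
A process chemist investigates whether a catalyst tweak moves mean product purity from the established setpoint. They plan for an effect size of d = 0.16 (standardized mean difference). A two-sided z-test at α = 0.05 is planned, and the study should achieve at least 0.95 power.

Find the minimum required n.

Set Φ(δ − 1.960) = 0.95; then δ − 1.960 = Φ⁻¹(0.95) = 1.645, giving δ = 3.605.
(Ignoring the negligible lower-tail rejection probability gives the usual closed-form inversion.)
δ = d·√n ⇒ n = (δ/d)² = (3.605 / 0.16)² = 507.61.
Round up to the next whole unit.

n = 508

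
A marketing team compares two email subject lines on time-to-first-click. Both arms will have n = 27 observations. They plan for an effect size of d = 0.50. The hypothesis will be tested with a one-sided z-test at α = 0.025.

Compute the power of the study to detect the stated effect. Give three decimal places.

Noncentrality parameter: δ = d·√(n/2) = 0.50 × √(27/2) = 1.8371
One-sided α = 0.025 → critical value z_{0.025} = 1.960.
Power = Φ(δ − 1.960) = Φ(-0.123) = 0.4511.

Power ≈ 0.451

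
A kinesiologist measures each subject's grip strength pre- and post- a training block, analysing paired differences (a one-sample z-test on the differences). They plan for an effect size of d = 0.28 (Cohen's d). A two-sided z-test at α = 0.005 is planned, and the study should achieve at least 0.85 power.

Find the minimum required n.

Set Φ(δ − 2.807) = 0.85; then δ − 2.807 = Φ⁻¹(0.85) = 1.036, giving δ = 3.843.
(Ignoring the negligible lower-tail rejection probability gives the usual closed-form inversion.)
δ = d·√n ⇒ n = (δ/d)² = (3.843 / 0.28)² = 188.42.
Rounding up, n = 189.

n = 189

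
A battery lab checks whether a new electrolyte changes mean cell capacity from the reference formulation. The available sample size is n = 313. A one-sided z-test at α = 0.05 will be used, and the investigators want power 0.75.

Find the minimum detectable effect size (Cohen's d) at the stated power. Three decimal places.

Need Φ(δ − 1.645) = 0.75, so δ = 1.645 + 0.674 = 2.319.
δ = d·√n ⇒ d = δ/√n = 2.319/√313 = 0.1311.

d ≈ 0.131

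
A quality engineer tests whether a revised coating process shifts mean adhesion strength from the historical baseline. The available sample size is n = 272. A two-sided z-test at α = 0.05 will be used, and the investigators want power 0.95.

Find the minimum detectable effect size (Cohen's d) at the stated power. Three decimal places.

d ≈ 0.219

Required noncentrality: δ = z_{0.025} + z_{0.05} = 1.960 + 1.645 = 3.605.
(Lower-tail contribution to power is negligible for δ > 0.)
δ = d·√n ⇒ d = δ/√n = 3.605/√272 = 0.2186.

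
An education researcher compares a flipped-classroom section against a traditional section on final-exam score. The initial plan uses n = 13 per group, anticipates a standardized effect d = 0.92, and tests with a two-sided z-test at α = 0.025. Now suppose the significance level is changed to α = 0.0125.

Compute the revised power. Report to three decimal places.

Power ≈ 0.440

δ = d·√(n/2) = 0.92 × √(13/2) = 2.3455 (unchanged). New critical value: z_{0.0063} = 2.498.
Revised power = Φ(δ − 2.498) + Φ(−δ − 2.498) = Φ(-0.152) + Φ(-4.843) = 0.4395 + 0.0000 = 0.4395.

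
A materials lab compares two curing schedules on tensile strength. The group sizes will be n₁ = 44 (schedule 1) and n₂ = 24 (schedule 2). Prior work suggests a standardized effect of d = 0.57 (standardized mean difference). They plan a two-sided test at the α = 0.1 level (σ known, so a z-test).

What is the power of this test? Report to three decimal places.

Power ≈ 0.726

Noncentrality parameter: λ = d / √(1/n₁ + 1/n₂) = 0.57 / √(1/44 + 1/24) = 2.2462
Critical value for a two-sided test at α = 0.1: z_{α/2} = 1.645.
Power = Φ(λ − 1.645) + Φ(−λ − 1.645) = Φ(0.601) + Φ(-3.891) = 0.7262 + 0.0000 = 0.7263.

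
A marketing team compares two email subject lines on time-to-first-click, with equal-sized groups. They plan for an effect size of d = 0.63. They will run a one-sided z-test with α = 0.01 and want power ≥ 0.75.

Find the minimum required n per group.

Set Φ(δ − 2.326) = 0.75; then δ − 2.326 = Φ⁻¹(0.75) = 0.674, giving δ = 3.001.
δ = d·√(n/2) ⇒ n = 2(δ/d)² = 2 × (3.001 / 0.63)² = 45.38.
Round up to the next whole unit.

n = 46 per group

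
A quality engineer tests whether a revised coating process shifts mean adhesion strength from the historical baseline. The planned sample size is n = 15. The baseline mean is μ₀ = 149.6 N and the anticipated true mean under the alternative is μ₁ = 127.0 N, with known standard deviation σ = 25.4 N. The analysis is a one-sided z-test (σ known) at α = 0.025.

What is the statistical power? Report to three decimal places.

Standardized effect: d = |μ₁ − μ₀| / σ = |127.0 − 149.6| / 25.4 = 0.8898
Noncentrality parameter: δ = d·√n = 0.8898 × √15 = 3.4460
One-sided α = 0.025 → critical value z_{0.025} = 1.960.
Power = P(Z > 1.960 − δ) = Φ(1.486) = 0.9314.

Power ≈ 0.931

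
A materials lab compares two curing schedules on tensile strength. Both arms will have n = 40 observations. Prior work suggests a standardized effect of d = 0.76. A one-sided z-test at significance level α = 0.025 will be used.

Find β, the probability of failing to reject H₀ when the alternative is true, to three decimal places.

Noncentrality parameter: δ = d·√(n/2) = 0.76 × √(40/2) = 3.3988
One-sided α = 0.025 → critical value z_{0.025} = 1.960.
Power = Φ(δ − 1.960) = Φ(1.439) = 0.9249.
Type II error: β = 1 − power = 1 − 0.9249 = 0.0751.

β ≈ 0.075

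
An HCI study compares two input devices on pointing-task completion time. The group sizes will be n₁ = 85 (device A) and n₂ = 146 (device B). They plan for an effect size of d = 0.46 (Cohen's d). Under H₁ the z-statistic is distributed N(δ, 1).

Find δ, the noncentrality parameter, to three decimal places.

δ = d / √(1/n₁ + 1/n₂) = 0.46 / √(1/85 + 1/146) = 3.3716

δ ≈ 3.372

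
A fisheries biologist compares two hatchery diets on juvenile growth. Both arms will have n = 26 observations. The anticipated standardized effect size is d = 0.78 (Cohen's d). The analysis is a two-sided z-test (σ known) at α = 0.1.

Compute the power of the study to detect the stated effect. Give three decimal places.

Power ≈ 0.878

Noncentrality parameter: δ = d·√(n/2) = 0.78 × √(26/2) = 2.8123
Critical value for a two-sided test at α = 0.1: z_{α/2} = 1.645.
Power = Φ(δ − 1.645) + Φ(−δ − 1.645) = Φ(1.167) + Φ(-4.457) = 0.8785 + 0.0000 = 0.8785.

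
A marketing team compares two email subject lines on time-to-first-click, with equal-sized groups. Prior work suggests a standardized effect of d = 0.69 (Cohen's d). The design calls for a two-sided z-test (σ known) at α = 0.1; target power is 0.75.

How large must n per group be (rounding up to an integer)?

n = 23 per group

For power 0.75 need Φ(δ − z_{0.05}) = 0.75, so δ = z_{0.05} + z_{0.25} = 1.645 + 0.674 = 2.319.
(For δ > 0 the lower-tail rejection region contributes negligibly to power, so the one-term inversion is standard.)
δ = d·√(n/2) ⇒ n = 2(δ/d)² = 2 × (2.319 / 0.69)² = 22.60.
Rounding up, n = 23 per group.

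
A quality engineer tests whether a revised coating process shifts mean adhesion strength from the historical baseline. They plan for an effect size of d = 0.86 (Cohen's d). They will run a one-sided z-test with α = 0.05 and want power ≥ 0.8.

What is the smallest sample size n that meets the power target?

n = 9

Set Φ(δ − 1.645) = 0.8; then δ − 1.645 = Φ⁻¹(0.8) = 0.842, giving δ = 2.486.
δ = d·√n ⇒ n = (δ/d)² = (2.486 / 0.86)² = 8.36.
Round up to the next whole unit.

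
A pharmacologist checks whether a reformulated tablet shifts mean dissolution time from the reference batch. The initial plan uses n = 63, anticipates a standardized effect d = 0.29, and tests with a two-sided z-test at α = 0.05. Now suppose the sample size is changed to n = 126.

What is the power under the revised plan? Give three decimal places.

Power ≈ 0.902

With n = 126: δ = d·√n = 0.29 × √126 = 3.2552. Critical value z_{0.025} = 1.960.
Revised power = Φ(δ − 1.960) + Φ(−δ − 1.960) = Φ(1.295) + Φ(-5.215) = 0.9024 + 0.0000 = 0.9024.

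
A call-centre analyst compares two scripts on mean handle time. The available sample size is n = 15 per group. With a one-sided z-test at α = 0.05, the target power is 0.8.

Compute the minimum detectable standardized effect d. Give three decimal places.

d ≈ 0.908

Required noncentrality: δ = z_{0.05} + z_{0.20} = 1.645 + 0.842 = 2.486.
δ = d·√(n/2) ⇒ d = δ/√(n/2) = 2.486/√(15/2) = 0.9079.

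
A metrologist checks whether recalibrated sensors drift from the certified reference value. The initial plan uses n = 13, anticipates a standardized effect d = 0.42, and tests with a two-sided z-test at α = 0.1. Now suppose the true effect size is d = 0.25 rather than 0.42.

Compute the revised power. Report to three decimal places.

With d = 0.25: δ = d·√n = 0.25 × √13 = 0.9014. Critical value z_{0.05} = 1.645.
Revised power = Φ(δ − 1.645) + Φ(−δ − 1.645) = Φ(-0.743) + Φ(-2.546) = 0.2286 + 0.0054 = 0.2340.

Power ≈ 0.234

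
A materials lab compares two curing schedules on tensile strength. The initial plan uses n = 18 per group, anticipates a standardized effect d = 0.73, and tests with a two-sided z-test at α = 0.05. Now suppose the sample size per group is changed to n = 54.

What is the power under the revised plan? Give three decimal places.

With n = 54 per group: δ = d·√(n/2) = 0.73 × √(54/2) = 3.7932. Critical value z_{0.025} = 1.960.
Revised power = Φ(δ − 1.960) + Φ(−δ − 1.960) = Φ(1.833) + Φ(-5.753) = 0.9666 + 0.0000 = 0.9666.

Power ≈ 0.967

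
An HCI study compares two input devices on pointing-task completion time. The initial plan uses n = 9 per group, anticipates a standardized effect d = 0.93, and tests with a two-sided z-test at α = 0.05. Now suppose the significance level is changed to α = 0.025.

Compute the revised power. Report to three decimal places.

Power ≈ 0.394

δ = d·√(n/2) = 0.93 × √(9/2) = 1.9728 (unchanged). New critical value: z_{0.0125} = 2.241.
Revised power = Φ(δ − 2.241) + Φ(−δ − 2.241) = Φ(-0.269) + Φ(-4.214) = 0.3941 + 0.0000 = 0.3941.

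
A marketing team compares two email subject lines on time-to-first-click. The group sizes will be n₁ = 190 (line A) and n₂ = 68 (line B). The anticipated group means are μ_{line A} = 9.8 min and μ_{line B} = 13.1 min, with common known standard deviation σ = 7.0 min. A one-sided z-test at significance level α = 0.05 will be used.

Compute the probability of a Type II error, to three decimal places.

β ≈ 0.045

Standardized effect: d = |μ_{line A} − μ_{line B}| / σ = |9.8 − 13.1| / 7.0 = 0.4714
Noncentrality parameter: δ = d / √(1/n₁ + 1/n₂) = 0.4714 / √(1/190 + 1/68) = 3.3361
Critical value for a one-sided test at α = 0.05: z_α = 1.645.
Power = Φ(δ − 1.645) = Φ(1.691) = 0.9546.
Type II error: β = 1 − power = 1 − 0.9546 = 0.0454.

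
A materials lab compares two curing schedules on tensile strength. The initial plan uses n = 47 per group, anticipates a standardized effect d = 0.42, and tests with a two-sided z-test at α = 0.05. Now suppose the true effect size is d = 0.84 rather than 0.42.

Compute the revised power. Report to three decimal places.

With d = 0.84: δ = d·√(n/2) = 0.84 × √(47/2) = 4.0721. Critical value z_{0.025} = 1.960.
Revised power = Φ(δ − 1.960) + Φ(−δ − 1.960) = Φ(2.112) + Φ(-6.032) = 0.9827 + 0.0000 = 0.9827.

Power ≈ 0.983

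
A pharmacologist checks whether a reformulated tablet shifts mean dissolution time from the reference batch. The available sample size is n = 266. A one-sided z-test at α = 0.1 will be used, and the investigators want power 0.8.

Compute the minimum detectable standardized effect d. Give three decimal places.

Required noncentrality: δ = z_{0.1} + z_{0.20} = 1.282 + 0.842 = 2.123.
δ = d·√n ⇒ d = δ/√n = 2.123/√266 = 0.1302.

d ≈ 0.130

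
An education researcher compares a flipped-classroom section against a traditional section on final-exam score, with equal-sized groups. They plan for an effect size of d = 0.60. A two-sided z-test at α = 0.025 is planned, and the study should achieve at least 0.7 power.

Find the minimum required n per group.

n = 43 per group

For power 0.7 need Φ(δ − z_{0.0125}) = 0.7, so δ = z_{0.0125} + z_{0.30} = 2.241 + 0.524 = 2.766.
(Ignoring the negligible lower-tail rejection probability gives the usual closed-form inversion.)
δ = d·√(n/2) ⇒ n = 2(δ/d)² = 2 × (2.766 / 0.60)² = 42.50.
Round up to the next whole unit.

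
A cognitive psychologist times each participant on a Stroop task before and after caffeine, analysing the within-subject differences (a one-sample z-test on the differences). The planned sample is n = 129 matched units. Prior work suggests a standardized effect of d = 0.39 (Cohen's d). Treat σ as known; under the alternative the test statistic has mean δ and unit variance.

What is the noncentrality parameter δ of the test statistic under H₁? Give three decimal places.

δ = d·√n = 0.39 × √129 = 4.4295

δ ≈ 4.430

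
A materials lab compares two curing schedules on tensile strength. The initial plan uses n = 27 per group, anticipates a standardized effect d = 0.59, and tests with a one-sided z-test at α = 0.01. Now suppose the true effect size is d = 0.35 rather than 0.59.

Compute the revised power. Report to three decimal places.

Power ≈ 0.149

With d = 0.35: δ = d·√(n/2) = 0.35 × √(27/2) = 1.2860. Critical value z_{0.01} = 2.326.
Revised power = Φ(δ − 2.326) = Φ(-1.040) = 0.1491.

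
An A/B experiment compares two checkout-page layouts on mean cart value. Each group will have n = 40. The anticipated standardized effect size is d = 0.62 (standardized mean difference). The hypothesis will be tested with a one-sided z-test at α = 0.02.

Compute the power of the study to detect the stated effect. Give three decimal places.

Noncentrality parameter: δ = d·√(n/2) = 0.62 × √(40/2) = 2.7727
One-sided α = 0.02 → critical value z_{0.02} = 2.054.
Power = P(Z > 2.054 − δ) = Φ(0.719) = 0.7639.

Power ≈ 0.764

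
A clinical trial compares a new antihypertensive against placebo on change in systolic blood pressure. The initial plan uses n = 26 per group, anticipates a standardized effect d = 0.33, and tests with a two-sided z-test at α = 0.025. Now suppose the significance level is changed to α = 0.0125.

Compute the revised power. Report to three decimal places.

Power ≈ 0.096

δ = d·√(n/2) = 0.33 × √(26/2) = 1.1898 (unchanged). New critical value: z_{0.0063} = 2.498.
Revised power = Φ(δ − 2.498) + Φ(−δ − 2.498) = Φ(-1.308) + Φ(-3.688) = 0.0955 + 0.0001 = 0.0956.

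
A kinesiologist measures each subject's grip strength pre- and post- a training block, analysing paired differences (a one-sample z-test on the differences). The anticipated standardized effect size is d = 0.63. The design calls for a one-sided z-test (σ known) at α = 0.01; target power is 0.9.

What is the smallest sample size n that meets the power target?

n = 33

Set Φ(δ − 2.326) = 0.9; then δ − 2.326 = Φ⁻¹(0.9) = 1.282, giving δ = 3.608.
δ = d·√n ⇒ n = (δ/d)² = (3.608 / 0.63)² = 32.80.
Rounding up, n = 33.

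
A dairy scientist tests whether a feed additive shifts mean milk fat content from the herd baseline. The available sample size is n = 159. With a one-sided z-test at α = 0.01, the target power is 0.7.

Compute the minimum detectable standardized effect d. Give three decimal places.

Required noncentrality: δ = z_{0.01} + z_{0.30} = 2.326 + 0.524 = 2.851.
δ = d·√n ⇒ d = δ/√n = 2.851/√159 = 0.2261.

d ≈ 0.226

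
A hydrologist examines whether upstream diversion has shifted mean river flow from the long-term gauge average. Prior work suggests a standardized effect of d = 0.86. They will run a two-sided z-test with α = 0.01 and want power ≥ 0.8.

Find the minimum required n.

For power 0.8 need Φ(δ − z_{0.005}) = 0.8, so δ = z_{0.005} + z_{0.20} = 2.576 + 0.842 = 3.417.
(The Φ(−δ − z_{α/2}) term is vanishingly small for δ > 0 and is dropped in the standard sample-size formula.)
δ = d·√n ⇒ n = (δ/d)² = (3.417 / 0.86)² = 15.79.
Round up to the next whole unit.

n = 16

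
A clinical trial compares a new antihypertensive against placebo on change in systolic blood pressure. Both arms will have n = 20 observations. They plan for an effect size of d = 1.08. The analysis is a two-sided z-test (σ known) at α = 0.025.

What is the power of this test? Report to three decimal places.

Power ≈ 0.880

Noncentrality parameter: δ = d·√(n/2) = 1.08 × √(20/2) = 3.4153
Two-sided α = 0.025 → critical value z_{0.0125} = 2.241.
Power = Φ(δ − 2.241) + Φ(−δ − 2.241) = Φ(1.174) + Φ(-5.657) = 0.8798 + 0.0000 = 0.8798.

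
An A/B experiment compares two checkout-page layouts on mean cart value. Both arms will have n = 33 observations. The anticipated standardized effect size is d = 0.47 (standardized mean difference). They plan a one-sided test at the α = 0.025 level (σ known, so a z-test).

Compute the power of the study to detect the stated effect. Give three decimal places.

Noncentrality parameter: δ = d·√(n/2) = 0.47 × √(33/2) = 1.9091
One-sided α = 0.025 → critical value z_{0.025} = 1.960.
Power = Φ(δ − 1.960) = Φ(-0.051) = 0.4797.

Power ≈ 0.480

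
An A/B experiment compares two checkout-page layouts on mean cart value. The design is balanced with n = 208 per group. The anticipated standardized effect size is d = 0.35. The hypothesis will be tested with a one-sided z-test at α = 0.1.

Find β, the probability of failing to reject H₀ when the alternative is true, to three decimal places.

β ≈ 0.011

Noncentrality parameter: δ = d·√(n/2) = 0.35 × √(208/2) = 3.5693
One-sided α = 0.1 → critical value z_{0.1} = 1.282.
Power = P(Z > 1.282 − δ) = Φ(2.288) = 0.9889.
Type II error: β = 1 − power = 1 − 0.9889 = 0.0111.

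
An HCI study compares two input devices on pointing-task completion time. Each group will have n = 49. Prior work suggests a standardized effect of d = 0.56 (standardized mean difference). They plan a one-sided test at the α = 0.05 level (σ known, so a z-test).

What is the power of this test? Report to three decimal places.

Power ≈ 0.870

Noncentrality parameter: δ = d·√(n/2) = 0.56 × √(49/2) = 2.7719
Critical value for a one-sided test at α = 0.05: z_α = 1.645.
Power = Φ(δ − 1.645) = Φ(1.127) = 0.8701.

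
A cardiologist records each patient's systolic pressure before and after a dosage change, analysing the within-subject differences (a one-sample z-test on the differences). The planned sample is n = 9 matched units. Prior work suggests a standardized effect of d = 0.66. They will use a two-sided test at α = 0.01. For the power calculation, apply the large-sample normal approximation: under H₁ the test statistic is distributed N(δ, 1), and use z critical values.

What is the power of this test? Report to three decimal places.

Noncentrality parameter: δ = d·√n = 0.66 × √9 = 1.9800
Two-sided α = 0.01 → critical value z_{0.005} = 2.576.
Power = Φ(δ − 2.576) + Φ(−δ − 2.576) = Φ(-0.596) + Φ(-4.556) = 0.2756 + 0.0000 = 0.2756.

Power ≈ 0.276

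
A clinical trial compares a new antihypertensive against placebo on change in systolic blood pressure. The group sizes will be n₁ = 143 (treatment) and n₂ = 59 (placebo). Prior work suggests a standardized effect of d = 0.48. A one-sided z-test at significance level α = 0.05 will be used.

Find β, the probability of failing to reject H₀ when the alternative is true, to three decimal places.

Noncentrality parameter: δ = d / √(1/n₁ + 1/n₂) = 0.48 / √(1/143 + 1/59) = 3.1021
Critical value for a one-sided test at α = 0.05: z_α = 1.645.
Power = Φ(δ − 1.645) = Φ(1.457) = 0.9275.
Type II error: β = 1 − power = 1 − 0.9275 = 0.0725.

β ≈ 0.073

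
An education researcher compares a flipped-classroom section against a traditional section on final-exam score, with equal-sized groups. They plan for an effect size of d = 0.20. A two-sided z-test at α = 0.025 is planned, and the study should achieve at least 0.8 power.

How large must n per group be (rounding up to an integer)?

n = 476 per group

Set Φ(δ − 2.241) = 0.8; then δ − 2.241 = Φ⁻¹(0.8) = 0.842, giving δ = 3.083.
(The Φ(−δ − z_{α/2}) term is vanishingly small for δ > 0 and is dropped in the standard sample-size formula.)
δ = d·√(n/2) ⇒ n = 2(δ/d)² = 2 × (3.083 / 0.20)² = 475.25.
Rounding up, n = 476 per group.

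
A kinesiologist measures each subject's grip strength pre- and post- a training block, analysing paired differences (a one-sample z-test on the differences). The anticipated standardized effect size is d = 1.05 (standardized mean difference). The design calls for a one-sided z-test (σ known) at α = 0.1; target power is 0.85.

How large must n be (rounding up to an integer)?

For power 0.85 need Φ(δ − z_{0.1}) = 0.85, so δ = z_{0.1} + z_{0.15} = 1.282 + 1.036 = 2.318.
δ = d·√n ⇒ n = (δ/d)² = (2.318 / 1.05)² = 4.87.
Rounding up, n = 5.

n = 5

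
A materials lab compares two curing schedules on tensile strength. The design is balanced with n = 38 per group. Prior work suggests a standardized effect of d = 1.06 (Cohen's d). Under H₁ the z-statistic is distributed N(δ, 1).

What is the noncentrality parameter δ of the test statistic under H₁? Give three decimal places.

δ = d·√(n/2) = 1.06 × √(38/2) = 4.6204

δ ≈ 4.620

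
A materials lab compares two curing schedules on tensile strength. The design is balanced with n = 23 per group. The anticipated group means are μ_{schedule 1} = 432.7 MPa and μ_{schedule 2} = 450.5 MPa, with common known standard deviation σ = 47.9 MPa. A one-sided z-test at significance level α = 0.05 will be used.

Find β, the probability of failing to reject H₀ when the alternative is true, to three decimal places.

Standardized effect: d = |μ_{schedule 1} − μ_{schedule 2}| / σ = |432.7 − 450.5| / 47.9 = 0.3716
Noncentrality parameter: λ = d·√(n/2) = 0.3716 × √(23/2) = 1.2602
One-sided α = 0.05 → critical value z_{0.05} = 1.645.
Power = P(Z > 1.645 − λ) = Φ(-0.385) = 0.3502.
Type II error: β = 1 − power = 1 − 0.3502 = 0.6498.

β ≈ 0.650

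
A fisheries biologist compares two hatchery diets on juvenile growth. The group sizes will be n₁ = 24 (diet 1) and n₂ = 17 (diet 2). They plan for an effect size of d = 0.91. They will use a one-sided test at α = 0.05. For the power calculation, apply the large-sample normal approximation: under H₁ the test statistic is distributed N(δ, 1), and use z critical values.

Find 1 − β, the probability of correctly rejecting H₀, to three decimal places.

Power ≈ 0.890

Noncentrality parameter: δ = d / √(1/n₁ + 1/n₂) = 0.91 / √(1/24 + 1/17) = 2.8706
One-sided α = 0.05 → critical value z_{0.05} = 1.645.
Power = P(Z > 1.645 − δ) = Φ(1.226) = 0.8899.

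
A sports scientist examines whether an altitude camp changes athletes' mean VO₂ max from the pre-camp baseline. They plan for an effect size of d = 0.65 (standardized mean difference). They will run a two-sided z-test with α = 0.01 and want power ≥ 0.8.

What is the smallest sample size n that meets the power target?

n = 28

For power 0.8 need Φ(δ − z_{0.005}) = 0.8, so δ = z_{0.005} + z_{0.20} = 2.576 + 0.842 = 3.417.
(The Φ(−δ − z_{α/2}) term is vanishingly small for δ > 0 and is dropped in the standard sample-size formula.)
δ = d·√n ⇒ n = (δ/d)² = (3.417 / 0.65)² = 27.64.
Round up to the next whole unit.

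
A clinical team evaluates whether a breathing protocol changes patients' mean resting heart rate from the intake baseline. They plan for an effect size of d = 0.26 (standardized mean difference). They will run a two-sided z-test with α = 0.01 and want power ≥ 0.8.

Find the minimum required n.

Set Φ(δ − 2.576) = 0.8; then δ − 2.576 = Φ⁻¹(0.8) = 0.842, giving δ = 3.417.
(Ignoring the negligible lower-tail rejection probability gives the usual closed-form inversion.)
δ = d·√n ⇒ n = (δ/d)² = (3.417 / 0.26)² = 172.77.
Round up to the next whole unit.

n = 173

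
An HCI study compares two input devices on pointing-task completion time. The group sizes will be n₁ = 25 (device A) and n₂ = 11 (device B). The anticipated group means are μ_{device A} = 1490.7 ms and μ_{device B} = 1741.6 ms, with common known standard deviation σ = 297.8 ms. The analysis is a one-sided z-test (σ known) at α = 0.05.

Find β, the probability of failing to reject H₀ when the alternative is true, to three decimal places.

Standardized effect: d = |μ_{device A} − μ_{device B}| / σ = |1490.7 − 1741.6| / 297.8 = 0.8425
Noncentrality parameter: δ = d / √(1/n₁ + 1/n₂) = 0.8425 / √(1/25 + 1/11) = 2.3286
Critical value for a one-sided test at α = 0.05: z_α = 1.645.
Power = Φ(δ − 1.645) = Φ(0.684) = 0.7529.
Type II error: β = 1 − power = 1 − 0.7529 = 0.2471.

β ≈ 0.247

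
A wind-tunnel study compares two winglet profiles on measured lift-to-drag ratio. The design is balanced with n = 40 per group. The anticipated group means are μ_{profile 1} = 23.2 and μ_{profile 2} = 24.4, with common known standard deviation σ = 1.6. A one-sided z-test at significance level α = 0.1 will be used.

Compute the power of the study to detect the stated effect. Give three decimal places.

Standardized effect: d = |μ_{profile 1} − μ_{profile 2}| / σ = |23.2 − 24.4| / 1.6 = 0.7500
Noncentrality parameter: δ = d·√(n/2) = 0.7500 × √(40/2) = 3.3541
Critical value for a one-sided test at α = 0.1: z_α = 1.282.
Power = Φ(δ − 1.282) = Φ(2.073) = 0.9809.

Power ≈ 0.981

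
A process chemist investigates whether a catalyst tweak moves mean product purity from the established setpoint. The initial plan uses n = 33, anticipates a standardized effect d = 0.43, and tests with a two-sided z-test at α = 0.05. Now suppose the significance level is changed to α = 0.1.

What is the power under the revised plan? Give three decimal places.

δ = d·√n = 0.43 × √33 = 2.4702 (unchanged). New critical value: z_{0.05} = 1.645.
Revised power = Φ(δ − 1.645) + Φ(−δ − 1.645) = Φ(0.825) + Φ(-4.115) = 0.7954 + 0.0000 = 0.7954.

Power ≈ 0.795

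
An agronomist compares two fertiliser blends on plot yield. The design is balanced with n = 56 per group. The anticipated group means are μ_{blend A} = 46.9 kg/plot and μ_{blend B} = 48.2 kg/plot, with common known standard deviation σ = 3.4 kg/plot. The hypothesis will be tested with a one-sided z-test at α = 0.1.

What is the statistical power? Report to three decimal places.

Standardized effect: d = |μ_{blend A} − μ_{blend B}| / σ = |46.9 − 48.2| / 3.4 = 0.3824
Noncentrality parameter: δ = d·√(n/2) = 0.3824 × √(56/2) = 2.0232
Critical value for a one-sided test at α = 0.1: z_α = 1.282.
Power = P(Z > 1.282 − δ) = Φ(0.742) = 0.7709.

Power ≈ 0.771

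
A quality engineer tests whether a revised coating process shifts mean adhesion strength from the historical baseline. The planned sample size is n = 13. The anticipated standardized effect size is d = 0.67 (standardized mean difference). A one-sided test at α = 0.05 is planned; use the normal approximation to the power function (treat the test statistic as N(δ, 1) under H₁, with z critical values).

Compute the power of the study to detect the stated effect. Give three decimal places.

Power ≈ 0.780

Noncentrality parameter: δ = d·√n = 0.67 × √13 = 2.4157
One-sided α = 0.05 → critical value z_{0.05} = 1.645.
Power = Φ(δ − 1.645) = Φ(0.771) = 0.7796.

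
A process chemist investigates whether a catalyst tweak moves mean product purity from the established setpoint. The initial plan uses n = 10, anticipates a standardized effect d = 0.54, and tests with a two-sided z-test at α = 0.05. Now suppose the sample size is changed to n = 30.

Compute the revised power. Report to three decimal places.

With n = 30: δ = d·√n = 0.54 × √30 = 2.9577. Critical value z_{0.025} = 1.960.
Revised power = Φ(δ − 1.960) + Φ(−δ − 1.960) = Φ(0.998) + Φ(-4.918) = 0.8408 + 0.0000 = 0.8408.

Power ≈ 0.841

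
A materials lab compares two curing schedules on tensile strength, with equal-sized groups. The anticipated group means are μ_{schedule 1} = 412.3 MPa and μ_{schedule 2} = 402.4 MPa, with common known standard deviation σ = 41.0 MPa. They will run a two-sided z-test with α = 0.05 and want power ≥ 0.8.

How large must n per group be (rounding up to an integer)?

Standardized effect: d = |μ_{schedule 1} − μ_{schedule 2}| / σ = |412.3 − 402.4| / 41.0 = 0.2415
Set Φ(δ − 1.960) = 0.8; then δ − 1.960 = Φ⁻¹(0.8) = 0.842, giving δ = 2.802.
(Ignoring the negligible lower-tail rejection probability gives the usual closed-form inversion.)
δ = d·√(n/2) ⇒ n = 2(δ/d)² = 2 × (2.802 / 0.2415)² = 269.24.
Rounding up, n = 270 per group.

n = 270 per group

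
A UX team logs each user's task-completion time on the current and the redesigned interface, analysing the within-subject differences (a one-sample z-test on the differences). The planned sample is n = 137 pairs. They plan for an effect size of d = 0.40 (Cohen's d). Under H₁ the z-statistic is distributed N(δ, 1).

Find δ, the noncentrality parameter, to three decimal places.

The noncentrality parameter scales effect size by the design's sample-size factor: δ = d·√n = 0.40 × √137 = 4.6819

δ ≈ 4.682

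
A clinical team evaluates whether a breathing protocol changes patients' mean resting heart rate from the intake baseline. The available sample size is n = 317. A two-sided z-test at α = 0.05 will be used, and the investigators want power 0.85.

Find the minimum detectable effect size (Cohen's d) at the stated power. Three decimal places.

Need Φ(δ − 1.960) = 0.85, so δ = 1.960 + 1.036 = 2.996.
(The second rejection-region term Φ(−δ − z_{α/2}) is negligible and dropped.)
δ = d·√n ⇒ d = δ/√n = 2.996/√317 = 0.1683.

d ≈ 0.168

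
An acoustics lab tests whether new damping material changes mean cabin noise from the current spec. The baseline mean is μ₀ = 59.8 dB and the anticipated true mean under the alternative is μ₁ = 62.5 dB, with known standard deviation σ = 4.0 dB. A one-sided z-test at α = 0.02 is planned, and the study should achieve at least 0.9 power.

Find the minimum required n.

n = 25

Standardized effect: d = |μ₁ − μ₀| / σ = |62.5 − 59.8| / 4.0 = 0.6750
For power 0.9 need Φ(δ − z_{0.02}) = 0.9, so δ = z_{0.02} + z_{0.10} = 2.054 + 1.282 = 3.335.
δ = d·√n ⇒ n = (δ/d)² = (3.335 / 0.6750)² = 24.42.
Rounding up, n = 25.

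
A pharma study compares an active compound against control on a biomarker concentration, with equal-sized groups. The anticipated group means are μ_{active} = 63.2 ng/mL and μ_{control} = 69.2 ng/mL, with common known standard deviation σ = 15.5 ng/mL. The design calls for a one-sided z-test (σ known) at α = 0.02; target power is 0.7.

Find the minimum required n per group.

Standardized effect: d = |μ_{active} − μ_{control}| / σ = |63.2 − 69.2| / 15.5 = 0.3871
Set Φ(δ − 2.054) = 0.7; then δ − 2.054 = Φ⁻¹(0.7) = 0.524, giving δ = 2.578.
δ = d·√(n/2) ⇒ n = 2(δ/d)² = 2 × (2.578 / 0.3871)² = 88.72.
Round up to the next whole unit.

n = 89 per group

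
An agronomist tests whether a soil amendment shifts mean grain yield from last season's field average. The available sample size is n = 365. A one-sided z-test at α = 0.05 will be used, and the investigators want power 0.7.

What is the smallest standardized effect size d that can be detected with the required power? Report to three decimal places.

d ≈ 0.114

Need Φ(δ − 1.645) = 0.7, so δ = 1.645 + 0.524 = 2.169.
δ = d·√n ⇒ d = δ/√n = 2.169/√365 = 0.1135.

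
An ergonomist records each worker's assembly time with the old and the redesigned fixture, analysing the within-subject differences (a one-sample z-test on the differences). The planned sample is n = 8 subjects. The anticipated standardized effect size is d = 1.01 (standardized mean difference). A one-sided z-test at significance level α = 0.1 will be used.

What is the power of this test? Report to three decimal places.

Noncentrality parameter: δ = d·√n = 1.01 × √8 = 2.8567
One-sided α = 0.1 → critical value z_{0.1} = 1.282.
Power = Φ(δ − 1.282) = Φ(1.575) = 0.9424.

Power ≈ 0.942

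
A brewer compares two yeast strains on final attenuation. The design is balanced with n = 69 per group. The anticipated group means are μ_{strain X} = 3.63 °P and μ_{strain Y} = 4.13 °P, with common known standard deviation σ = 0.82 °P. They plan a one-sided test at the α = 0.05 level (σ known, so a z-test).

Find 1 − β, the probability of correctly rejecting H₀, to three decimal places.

Standardized effect: d = |μ_{strain X} − μ_{strain Y}| / σ = |3.63 − 4.13| / 0.82 = 0.6098
Noncentrality parameter: δ = d·√(n/2) = 0.6098 × √(69/2) = 3.5815
Critical value for a one-sided test at α = 0.05: z_α = 1.645.
Power = P(Z > 1.645 − δ) = Φ(1.937) = 0.9736.

Power ≈ 0.974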